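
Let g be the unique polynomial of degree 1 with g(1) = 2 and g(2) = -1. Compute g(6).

Using the Lagrange interpolation formula with nodes 1, 2:
  L_0(s) = (s - 2) / -1
  L_1(s) = (s - 1) / 1
Then g(s) = 2·L_0(s) - 1·L_1(s).
Expanding and collecting terms gives g(s) = -3s + 5.
Evaluating at s = 6: g(6) = -13.

-13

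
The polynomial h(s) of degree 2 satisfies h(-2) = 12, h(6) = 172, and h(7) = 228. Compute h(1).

Write h(s) = as^2 + bs + c. Substituting each data point gives a linear system:
  4a - 2b + c = 12
  36a + 6b + c = 172
  49a + 7b + c = 228
Solving the system yields a = 4, b = 4, c = 4.
So h(s) = 4s² + 4s + 4.
Then h(1) = 12.

12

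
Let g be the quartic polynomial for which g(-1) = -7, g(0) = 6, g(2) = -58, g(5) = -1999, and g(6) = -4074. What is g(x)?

g(x) = -3x^4 - 6x^2 + 4x + 6

Using the Lagrange interpolation formula with nodes -1, 0, 2, 5, 6:
  L_0(x) = x(x - 2)(x - 5)(x - 6) / 126
  L_1(x) = (x + 1)(x - 2)(x - 5)(x - 6) / -60
  L_2(x) = (x + 1)x(x - 5)(x - 6) / 72
  L_3(x) = (x + 1)x(x - 2)(x - 6) / -90
  L_4(x) = (x + 1)x(x - 2)(x - 5) / 168
Then g(x) = -7·L_0(x) + 6·L_1(x) - 58·L_2(x) - 1999·L_3(x) - 4074·L_4(x).
Expanding and collecting terms gives g(x) = -3x⁴ - 6x² + 4x + 6.
Check: g(2) = -58. ✓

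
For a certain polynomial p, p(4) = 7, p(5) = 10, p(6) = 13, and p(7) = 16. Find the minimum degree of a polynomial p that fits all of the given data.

Forward differences of the values at t = 4, 5, 6, 7:
  p  : 7  10  13  16
  Δ  : 3  3  3
  Δ^2: 0  0
  Δ^3: 0
The first differences are constant (3) and nonzero, while all higher differences vanish, so the minimal degree is 1.

1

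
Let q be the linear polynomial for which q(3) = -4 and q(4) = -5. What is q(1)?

Using the Lagrange interpolation formula with nodes 3, 4:
  L_0(u) = (u - 4) / -1
  L_1(u) = (u - 3) / 1
Then q(u) = -4·L_0(u) - 5·L_1(u).
Expanding and collecting terms gives q(u) = -u - 1.
Evaluating at u = 1: q(1) = -2.

-2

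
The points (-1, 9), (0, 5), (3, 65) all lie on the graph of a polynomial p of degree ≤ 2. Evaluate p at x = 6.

233

Write p(x) = ax^2 + bx + c. Substituting each data point gives a linear system:
  a - b + c = 9
  c = 5
  9a + 3b + c = 65
Solving the system yields a = 6, b = 2, c = 5.
So p(x) = 6x² + 2x + 5.
Then p(6) = 233.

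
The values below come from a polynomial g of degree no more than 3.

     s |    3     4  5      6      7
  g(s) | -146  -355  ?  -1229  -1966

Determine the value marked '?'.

The 4 known points determine the degree-3 polynomial uniquely.
Write g(s) = as^3 + bs^2 + cs + d. Substituting each data point gives a linear system:
  27a + 9b + 3c + d = -146
  64a + 16b + 4c + d = -355
  216a + 36b + 6c + d = -1229
  343a + 49b + 7c + d = -1966
Solving the system yields a = -6, b = 2, c = -1, d = 1.
So g(s) = -6s^3 + 2s^2 - s + 1.
Then g(5) = -704.

-704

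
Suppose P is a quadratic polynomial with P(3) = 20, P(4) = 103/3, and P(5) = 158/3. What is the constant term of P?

Write P(u) = au^2 + bu + c. Substituting each data point gives a linear system:
  9a + 3b + c = 20
  16a + 4b + c = 103/3
  25a + 5b + c = 158/3
Solving the system yields a = 2, b = 1/3, c = 1.
So P(u) = 2u^2 + (1/3)u + 1.
The constant term is 1.

1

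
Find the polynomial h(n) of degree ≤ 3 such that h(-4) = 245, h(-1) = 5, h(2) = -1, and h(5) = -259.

h(n) = -3n^3 + 4n^2 + 3n + 1

Using the Lagrange interpolation formula with nodes -4, -1, 2, 5:
  L_0(n) = (n + 1)(n - 2)(n - 5) / -162
  L_1(n) = (n + 4)(n - 2)(n - 5) / 54
  L_2(n) = (n + 4)(n + 1)(n - 5) / -54
  L_3(n) = (n + 4)(n + 1)(n - 2) / 162
Then h(n) = 245·L_0(n) + 5·L_1(n) - 1·L_2(n) - 259·L_3(n).
Expanding and collecting terms gives h(n) = -3n^3 + 4n^2 + 3n + 1.
Check: h(5) = -259. ✓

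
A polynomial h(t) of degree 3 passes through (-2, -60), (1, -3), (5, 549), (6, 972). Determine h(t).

h(t) = 5t^3 - 3t^2 + t - 6

Write h(t) = at^3 + bt^2 + ct + d. Substituting each data point gives a linear system:
  -8a + 4b - 2c + d = -60
  a + b + c + d = -3
  125a + 25b + 5c + d = 549
  216a + 36b + 6c + d = 972
Solving the system yields a = 5, b = -3, c = 1, d = -6.
So h(t) = 5t³ - 3t² + t - 6.
Check: h(-2) = -60. ✓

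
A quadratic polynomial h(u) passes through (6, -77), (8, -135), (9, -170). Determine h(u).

Using the Lagrange interpolation formula with nodes 6, 8, 9:
  L_0(u) = (u - 8)(u - 9) / 6
  L_1(u) = (u - 6)(u - 9) / -2
  L_2(u) = (u - 6)(u - 8) / 3
Then h(u) = -77·L_0(u) - 135·L_1(u) - 170·L_2(u).
Expanding and collecting terms gives h(u) = -2u^2 - u + 1.
Check: h(8) = -135. ✓

h(u) = -2u^2 - u + 1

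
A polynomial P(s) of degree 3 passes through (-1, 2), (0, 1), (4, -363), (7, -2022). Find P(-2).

39

Using the Lagrange interpolation formula with nodes -1, 0, 4, 7:
  L_0(s) = s(s - 4)(s - 7) / -40
  L_1(s) = (s + 1)(s - 4)(s - 7) / 28
  L_2(s) = (s + 1)s(s - 7) / -60
  L_3(s) = (s + 1)s(s - 4) / 168
Then P(s) = 2·L_0(s) + 1·L_1(s) - 363·L_2(s) - 2022·L_3(s).
Expanding and collecting terms gives P(s) = -6s^3 + 5s + 1.
Evaluating at s = -2: P(-2) = 39.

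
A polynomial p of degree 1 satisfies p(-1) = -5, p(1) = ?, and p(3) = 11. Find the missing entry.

The 2 known points determine the degree-1 polynomial uniquely.
Write p(s) = as + b. Substituting each data point gives a linear system:
  -a + b = -5
  3a + b = 11
Solving the system yields a = 4, b = -1.
So p(s) = 4s - 1.
Then p(1) = 3.

3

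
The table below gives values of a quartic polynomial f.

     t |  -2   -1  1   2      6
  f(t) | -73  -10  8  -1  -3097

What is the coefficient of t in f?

Write f(t) = at^4 + bt^3 + ct^2 + dt + e. Substituting each data point gives a linear system:
  16a - 8b + 4c - 2d + e = -73
  a - b + c - d + e = -10
  a + b + c + d + e = 8
  16a + 8b + 4c + 2d + e = -1
  1296a + 216b + 36c + 6d + e = -3097
Solving the system yields a = -3, b = 3, c = 3, d = 6, e = -1.
So f(t) = -3t^4 + 3t^3 + 3t^2 + 6t - 1.
The coefficient of t is 6.

6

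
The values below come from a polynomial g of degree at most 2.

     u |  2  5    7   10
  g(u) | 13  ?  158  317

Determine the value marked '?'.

82

The 3 known points determine the degree-2 polynomial uniquely.
Write g(u) = au^2 + bu + c. Substituting each data point gives a linear system:
  4a + 2b + c = 13
  49a + 7b + c = 158
  100a + 10b + c = 317
Solving the system yields a = 3, b = 2, c = -3.
So g(u) = 3u^2 + 2u - 3.
Then g(5) = 82.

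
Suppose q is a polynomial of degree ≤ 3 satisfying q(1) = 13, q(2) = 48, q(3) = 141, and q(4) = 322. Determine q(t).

q(t) = 5t^3 - t^2 + 3t + 6

Write q(t) = at^3 + bt^2 + ct + d. Substituting each data point gives a linear system:
  a + b + c + d = 13
  8a + 4b + 2c + d = 48
  27a + 9b + 3c + d = 141
  64a + 16b + 4c + d = 322
Solving the system yields a = 5, b = -1, c = 3, d = 6.
So q(t) = 5t^3 - t^2 + 3t + 6.
Check: q(4) = 322. ✓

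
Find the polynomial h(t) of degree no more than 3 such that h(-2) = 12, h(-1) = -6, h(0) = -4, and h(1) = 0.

Using the Lagrange interpolation formula with nodes -2, -1, 0, 1:
  L_0(t) = (t + 1)t(t - 1) / -6
  L_1(t) = (t + 2)t(t - 1) / 2
  L_2(t) = (t + 2)(t + 1)(t - 1) / -2
  L_3(t) = (t + 2)(t + 1)t / 6
Then h(t) = 12·L_0(t) - 6·L_1(t) - 4·L_2(t) + 0·L_3(t).
Expanding and collecting terms gives h(t) = -3t³ + t² + 6t - 4.
Check: h(-2) = 12. ✓

h(t) = -3t^3 + t^2 + 6t - 4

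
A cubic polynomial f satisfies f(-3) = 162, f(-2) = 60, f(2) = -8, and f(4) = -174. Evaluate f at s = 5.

-374

Write f(s) = as^3 + bs^2 + cs + d. Substituting each data point gives a linear system:
  -27a + 9b - 3c + d = 162
  -8a + 4b - 2c + d = 60
  8a + 4b + 2c + d = -8
  64a + 16b + 4c + d = -174
Solving the system yields a = -4, b = 5, c = -1, d = 6.
So f(s) = -4s^3 + 5s^2 - s + 6.
Then f(5) = -374.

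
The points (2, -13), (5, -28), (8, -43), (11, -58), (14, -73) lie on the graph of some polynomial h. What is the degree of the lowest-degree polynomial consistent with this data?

1

Forward differences of the values at s = 2, 5, 8, 11, 14:
  h  : -13  -28  -43  -58  -73
  Δ  : -15  -15  -15  -15
  Δ^2: 0  0  0
  Δ^3: 0  0
  Δ^4: 0
The first differences are constant (-15) and nonzero, while all higher differences vanish, so the minimal degree is 1.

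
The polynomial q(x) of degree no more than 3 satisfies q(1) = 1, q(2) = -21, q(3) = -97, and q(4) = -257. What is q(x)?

Write q(x) = ax^3 + bx^2 + cx + d. Substituting each data point gives a linear system:
  a + b + c + d = 1
  8a + 4b + 2c + d = -21
  27a + 9b + 3c + d = -97
  64a + 16b + 4c + d = -257
Solving the system yields a = -5, b = 3, c = 4, d = -1.
So q(x) = -5x³ + 3x² + 4x - 1.
Check: q(4) = -257. ✓

q(x) = -5x^3 + 3x^2 + 4x - 1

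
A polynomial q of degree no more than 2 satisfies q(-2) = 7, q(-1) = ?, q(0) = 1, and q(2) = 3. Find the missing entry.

The 3 known points determine the degree-2 polynomial uniquely.
Write q(t) = at^2 + bt + c. Substituting each data point gives a linear system:
  4a - 2b + c = 7
  c = 1
  4a + 2b + c = 3
Solving the system yields a = 1, b = -1, c = 1.
So q(t) = t² - t + 1.
Then q(-1) = 3.

3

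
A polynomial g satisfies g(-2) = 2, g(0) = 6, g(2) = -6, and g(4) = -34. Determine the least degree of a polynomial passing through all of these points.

2

Forward differences of the values at t = -2, 0, 2, 4:
  g  : 2  6  -6  -34
  Δ  : 4  -12  -28
  Δ^2: -16  -16
  Δ^3: 0
The second differences are constant (-16) and nonzero, while all higher differences vanish, so the minimal degree is 2.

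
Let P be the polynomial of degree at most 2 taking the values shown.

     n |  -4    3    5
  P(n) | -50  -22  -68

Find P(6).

Write P(n) = an^2 + bn + c. Substituting each data point gives a linear system:
  16a - 4b + c = -50
  9a + 3b + c = -22
  25a + 5b + c = -68
Solving the system yields a = -3, b = 1, c = 2.
So P(n) = -3n² + n + 2.
Then P(6) = -100.

-100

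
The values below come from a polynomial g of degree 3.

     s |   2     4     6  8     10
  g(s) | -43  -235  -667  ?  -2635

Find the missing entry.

-1435

The 4 known points determine the degree-3 polynomial uniquely.
Write g(s) = as^3 + bs^2 + cs + d. Substituting each data point gives a linear system:
  8a + 4b + 2c + d = -43
  64a + 16b + 4c + d = -235
  216a + 36b + 6c + d = -667
  1000a + 100b + 10c + d = -2635
Solving the system yields a = -2, b = -6, c = -4, d = 5.
So g(s) = -2s³ - 6s² - 4s + 5.
Then g(8) = -1435.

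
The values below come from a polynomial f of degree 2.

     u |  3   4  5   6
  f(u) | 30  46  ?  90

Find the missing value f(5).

On equispaced nodes a degree-2 polynomial has vanishing third forward difference, so
  - f(3) + 3·f(4) - 3·f(5) + f(6) = 0.
Substituting the known values and solving for f(5):
  -3·f(5) = -198
  f(5) = 66.

66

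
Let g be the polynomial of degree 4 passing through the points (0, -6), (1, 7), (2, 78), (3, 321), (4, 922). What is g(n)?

g(n) = 3n^4 + n^3 + 5n^2 + 4n - 6

Write g(n) = an^4 + bn^3 + cn^2 + dn + e. Substituting each data point gives a linear system:
  e = -6
  a + b + c + d + e = 7
  16a + 8b + 4c + 2d + e = 78
  81a + 27b + 9c + 3d + e = 321
  256a + 64b + 16c + 4d + e = 922
Solving the system yields a = 3, b = 1, c = 5, d = 4, e = -6.
So g(n) = 3n⁴ + n³ + 5n² + 4n - 6.
Check: g(4) = 922. ✓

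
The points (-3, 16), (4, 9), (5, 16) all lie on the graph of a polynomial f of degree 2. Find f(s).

f(s) = s^2 - 2s + 1

Using the Lagrange interpolation formula with nodes -3, 4, 5:
  L_0(s) = (s - 4)(s - 5) / 56
  L_1(s) = (s + 3)(s - 5) / -7
  L_2(s) = (s + 3)(s - 4) / 8
Then f(s) = 16·L_0(s) + 9·L_1(s) + 16·L_2(s).
Expanding and collecting terms gives f(s) = s² - 2s + 1.
Check: f(-3) = 16. ✓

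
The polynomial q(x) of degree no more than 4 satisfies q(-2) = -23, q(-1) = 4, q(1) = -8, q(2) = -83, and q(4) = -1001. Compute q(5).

Write q(x) = ax^4 + bx^3 + cx^2 + dx + e. Substituting each data point gives a linear system:
  16a - 8b + 4c - 2d + e = -23
  a - b + c - d + e = 4
  a + b + c + d + e = -8
  16a + 8b + 4c + 2d + e = -83
  256a + 64b + 16c + 4d + e = -1001
Solving the system yields a = -3, b = -3, c = -2, d = -3, e = 3.
So q(x) = -3x⁴ - 3x³ - 2x² - 3x + 3.
Then q(5) = -2312.

-2312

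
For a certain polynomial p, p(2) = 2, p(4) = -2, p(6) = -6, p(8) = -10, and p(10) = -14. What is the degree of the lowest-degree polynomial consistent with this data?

Forward differences of the values at u = 2, 4, 6, 8, 10:
  p  : 2  -2  -6  -10  -14
  Δ  : -4  -4  -4  -4
  Δ^2: 0  0  0
  Δ^3: 0  0
  Δ^4: 0
The first differences are constant (-4) and nonzero, while all higher differences vanish, so the minimal degree is 1.

1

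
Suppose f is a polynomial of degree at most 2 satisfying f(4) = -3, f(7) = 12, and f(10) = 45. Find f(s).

Write f(s) = as^2 + bs + c. Substituting each data point gives a linear system:
  16a + 4b + c = -3
  49a + 7b + c = 12
  100a + 10b + c = 45
Solving the system yields a = 1, b = -6, c = 5.
So f(s) = s^2 - 6s + 5.
Check: f(10) = 45. ✓

f(s) = s^2 - 6s + 5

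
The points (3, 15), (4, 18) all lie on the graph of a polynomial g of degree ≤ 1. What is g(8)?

Write g(u) = au + b. Substituting each data point gives a linear system:
  3a + b = 15
  4a + b = 18
Solving the system yields a = 3, b = 6.
So g(u) = 3u + 6.
Then g(8) = 30.

30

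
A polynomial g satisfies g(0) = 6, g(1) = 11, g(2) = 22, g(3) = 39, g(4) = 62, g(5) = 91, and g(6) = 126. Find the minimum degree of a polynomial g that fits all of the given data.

2

Forward differences of the values at s = 0, 1, 2, 3, 4, 5, 6:
  g  : 6  11  22  39  62  91  126
  Δ  : 5  11  17  23  29  35
  Δ^2: 6  6  6  6  6
  Δ^3: 0  0  0  0
  Δ^4: 0  0  0
  Δ^5: 0  0
  Δ^6: 0
The second differences are constant (6) and nonzero, while all higher differences vanish, so the minimal degree is 2.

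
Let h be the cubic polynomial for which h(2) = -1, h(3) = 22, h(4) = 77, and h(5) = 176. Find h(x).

h(x) = 2x^3 - 2x^2 - 5x + 1

Write h(x) = ax^3 + bx^2 + cx + d. Substituting each data point gives a linear system:
  8a + 4b + 2c + d = -1
  27a + 9b + 3c + d = 22
  64a + 16b + 4c + d = 77
  125a + 25b + 5c + d = 176
Solving the system yields a = 2, b = -2, c = -5, d = 1.
So h(x) = 2x^3 - 2x^2 - 5x + 1.
Check: h(4) = 77. ✓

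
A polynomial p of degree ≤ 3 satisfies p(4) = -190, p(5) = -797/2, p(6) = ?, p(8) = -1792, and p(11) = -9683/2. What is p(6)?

-719

The 4 known points determine the degree-3 polynomial uniquely.
Write p(t) = at^3 + bt^2 + ct + d. Substituting each data point gives a linear system:
  64a + 16b + 4c + d = -190
  125a + 25b + 5c + d = -797/2
  512a + 64b + 8c + d = -1792
  1331a + 121b + 11c + d = -9683/2
Solving the system yields a = -4, b = 4, c = -1/2, d = 4.
So p(t) = -4t^3 + 4t^2 - (1/2)t + 4.
Then p(6) = -719.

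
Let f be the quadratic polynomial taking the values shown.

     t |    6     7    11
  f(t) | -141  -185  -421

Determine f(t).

Write f(t) = at^2 + bt + c. Substituting each data point gives a linear system:
  36a + 6b + c = -141
  49a + 7b + c = -185
  121a + 11b + c = -421
Solving the system yields a = -3, b = -5, c = -3.
So f(t) = -3t^2 - 5t - 3.
Check: f(6) = -141. ✓

f(t) = -3t^2 - 5t - 3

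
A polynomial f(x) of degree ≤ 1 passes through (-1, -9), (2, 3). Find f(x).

f(x) = 4x - 5

Using the Lagrange interpolation formula with nodes -1, 2:
  L_0(x) = (x - 2) / -3
  L_1(x) = (x + 1) / 3
Then f(x) = -9·L_0(x) + 3·L_1(x).
Expanding and collecting terms gives f(x) = 4x - 5.
Check: f(-1) = -9. ✓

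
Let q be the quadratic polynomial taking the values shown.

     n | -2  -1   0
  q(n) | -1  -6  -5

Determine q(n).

Write q(n) = an^2 + bn + c. Substituting each data point gives a linear system:
  4a - 2b + c = -1
  a - b + c = -6
  c = -5
Solving the system yields a = 3, b = 4, c = -5.
So q(n) = 3n^2 + 4n - 5.
Check: q(0) = -5. ✓

q(n) = 3n^2 + 4n - 5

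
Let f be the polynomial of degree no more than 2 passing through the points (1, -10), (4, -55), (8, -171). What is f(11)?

-300

Using the Lagrange interpolation formula with nodes 1, 4, 8:
  L_0(t) = (t - 4)(t - 8) / 21
  L_1(t) = (t - 1)(t - 8) / -12
  L_2(t) = (t - 1)(t - 4) / 28
Then f(t) = -10·L_0(t) - 55·L_1(t) - 171·L_2(t).
Expanding and collecting terms gives f(t) = -2t² - 5t - 3.
Evaluating at t = 11: f(11) = -300.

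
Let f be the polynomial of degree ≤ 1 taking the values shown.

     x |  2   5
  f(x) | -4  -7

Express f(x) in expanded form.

Using the Lagrange interpolation formula with nodes 2, 5:
  L_0(x) = (x - 5) / -3
  L_1(x) = (x - 2) / 3
Then f(x) = -4·L_0(x) - 7·L_1(x).
Expanding and collecting terms gives f(x) = -x - 2.
Check: f(2) = -4. ✓

f(x) = -x - 2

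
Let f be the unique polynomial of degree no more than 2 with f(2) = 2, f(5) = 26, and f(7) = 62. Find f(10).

146

Write f(u) = au^2 + bu + c. Substituting each data point gives a linear system:
  4a + 2b + c = 2
  25a + 5b + c = 26
  49a + 7b + c = 62
Solving the system yields a = 2, b = -6, c = 6.
So f(u) = 2u² - 6u + 6.
Then f(10) = 146.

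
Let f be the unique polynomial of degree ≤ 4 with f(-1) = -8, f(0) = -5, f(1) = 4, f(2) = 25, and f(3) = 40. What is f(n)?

Write f(n) = an^4 + bn^3 + cn^2 + dn + e. Substituting each data point gives a linear system:
  a - b + c - d + e = -8
  e = -5
  a + b + c + d + e = 4
  16a + 8b + 4c + 2d + e = 25
  81a + 27b + 9c + 3d + e = 40
Solving the system yields a = -1, b = 3, c = 4, d = 3, e = -5.
So f(n) = -n^4 + 3n^3 + 4n^2 + 3n - 5.
Check: f(0) = -5. ✓

f(n) = -n^4 + 3n^3 + 4n^2 + 3n - 5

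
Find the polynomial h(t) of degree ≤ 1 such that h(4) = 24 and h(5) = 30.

Write h(t) = at + b. Substituting each data point gives a linear system:
  4a + b = 24
  5a + b = 30
Solving the system yields a = 6, b = 0.
So h(t) = 6t.
Check: h(5) = 30. ✓

h(t) = 6t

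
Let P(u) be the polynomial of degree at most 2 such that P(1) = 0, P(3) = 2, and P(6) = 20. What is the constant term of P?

Write P(u) = au^2 + bu + c. Substituting each data point gives a linear system:
  a + b + c = 0
  9a + 3b + c = 2
  36a + 6b + c = 20
Solving the system yields a = 1, b = -3, c = 2.
So P(u) = u^2 - 3u + 2.
The constant term is 2.

2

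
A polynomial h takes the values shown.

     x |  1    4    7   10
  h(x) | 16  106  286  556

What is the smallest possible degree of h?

Forward differences of the values at x = 1, 4, 7, 10:
  h  : 16  106  286  556
  Δ  : 90  180  270
  Δ^2: 90  90
  Δ^3: 0
The second differences are constant (90) and nonzero, while all higher differences vanish, so the minimal degree is 2.

2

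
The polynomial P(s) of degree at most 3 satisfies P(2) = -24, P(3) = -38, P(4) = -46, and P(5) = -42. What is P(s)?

Write P(s) = as^3 + bs^2 + cs + d. Substituting each data point gives a linear system:
  8a + 4b + 2c + d = -24
  27a + 9b + 3c + d = -38
  64a + 16b + 4c + d = -46
  125a + 25b + 5c + d = -42
Solving the system yields a = 1, b = -6, c = -3, d = -2.
So P(s) = s^3 - 6s^2 - 3s - 2.
Check: P(2) = -24. ✓

P(s) = s^3 - 6s^2 - 3s - 2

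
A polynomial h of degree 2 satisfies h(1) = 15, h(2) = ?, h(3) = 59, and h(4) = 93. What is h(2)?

On equispaced nodes a degree-2 polynomial has vanishing third forward difference, so
  - h(1) + 3·h(2) - 3·h(3) + h(4) = 0.
Substituting the known values and solving for h(2):
  3·h(2) = 99
  h(2) = 33.

33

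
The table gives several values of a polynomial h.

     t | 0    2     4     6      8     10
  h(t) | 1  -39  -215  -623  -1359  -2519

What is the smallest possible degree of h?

3

Forward differences of the values at t = 0, 2, 4, 6, 8, 10:
  h  : 1  -39  -215  -623  -1359  -2519
  Δ  : -40  -176  -408  -736  -1160
  Δ^2: -136  -232  -328  -424
  Δ^3: -96  -96  -96
  Δ^4: 0  0
  Δ^5: 0
The third differences are constant (-96) and nonzero, while all higher differences vanish, so the minimal degree is 3.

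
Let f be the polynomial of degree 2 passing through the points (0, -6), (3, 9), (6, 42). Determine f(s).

Write f(s) = as^2 + bs + c. Substituting each data point gives a linear system:
  c = -6
  9a + 3b + c = 9
  36a + 6b + c = 42
Solving the system yields a = 1, b = 2, c = -6.
So f(s) = s^2 + 2s - 6.
Check: f(3) = 9. ✓

f(s) = s^2 + 2s - 6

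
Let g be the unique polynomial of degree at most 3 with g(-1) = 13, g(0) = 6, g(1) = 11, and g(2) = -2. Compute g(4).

-202

Write g(t) = at^3 + bt^2 + ct + d. Substituting each data point gives a linear system:
  -a + b - c + d = 13
  d = 6
  a + b + c + d = 11
  8a + 4b + 2c + d = -2
Solving the system yields a = -5, b = 6, c = 4, d = 6.
So g(t) = -5t³ + 6t² + 4t + 6.
Then g(4) = -202.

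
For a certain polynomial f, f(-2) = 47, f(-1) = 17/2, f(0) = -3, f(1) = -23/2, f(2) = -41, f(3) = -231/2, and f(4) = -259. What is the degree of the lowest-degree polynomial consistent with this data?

Forward differences of the values at u = -2, -1, 0, 1, 2, 3, 4:
  f  : 47  17/2  -3  -23/2  -41  -231/2  -259
  Δ  : -77/2  -23/2  -17/2  -59/2  -149/2  -287/2
  Δ^2: 27  3  -21  -45  -69
  Δ^3: -24  -24  -24  -24
  Δ^4: 0  0  0
  Δ^5: 0  0
  Δ^6: 0
The third differences are constant (-24) and nonzero, while all higher differences vanish, so the minimal degree is 3.

3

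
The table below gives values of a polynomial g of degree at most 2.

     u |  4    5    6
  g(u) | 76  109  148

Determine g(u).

Write g(u) = au^2 + bu + c. Substituting each data point gives a linear system:
  16a + 4b + c = 76
  25a + 5b + c = 109
  36a + 6b + c = 148
Solving the system yields a = 3, b = 6, c = 4.
So g(u) = 3u² + 6u + 4.
Check: g(6) = 148. ✓

g(u) = 3u^2 + 6u + 4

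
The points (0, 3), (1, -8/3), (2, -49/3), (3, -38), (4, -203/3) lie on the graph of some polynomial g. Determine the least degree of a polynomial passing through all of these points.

Forward differences of the values at n = 0, 1, 2, 3, 4:
  g  : 3  -8/3  -49/3  -38  -203/3
  Δ  : -17/3  -41/3  -65/3  -89/3
  Δ^2: -8  -8  -8
  Δ^3: 0  0
  Δ^4: 0
The second differences are constant (-8) and nonzero, while all higher differences vanish, so the minimal degree is 2.

2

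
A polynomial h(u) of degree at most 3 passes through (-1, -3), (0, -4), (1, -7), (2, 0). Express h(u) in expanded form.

Write h(u) = au^3 + bu^2 + cu + d. Substituting each data point gives a linear system:
  -a + b - c + d = -3
  d = -4
  a + b + c + d = -7
  8a + 4b + 2c + d = 0
Solving the system yields a = 2, b = -1, c = -4, d = -4.
So h(u) = 2u^3 - u^2 - 4u - 4.
Check: h(1) = -7. ✓

h(u) = 2u^3 - u^2 - 4u - 4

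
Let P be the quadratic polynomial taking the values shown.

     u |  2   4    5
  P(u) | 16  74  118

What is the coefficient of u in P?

Write P(u) = au^2 + bu + c. Substituting each data point gives a linear system:
  4a + 2b + c = 16
  16a + 4b + c = 74
  25a + 5b + c = 118
Solving the system yields a = 5, b = -1, c = -2.
So P(u) = 5u^2 - u - 2.
The coefficient of u is -1.

-1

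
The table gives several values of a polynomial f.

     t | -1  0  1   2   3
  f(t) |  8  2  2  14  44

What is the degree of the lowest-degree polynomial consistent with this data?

Forward differences of the values at t = -1, 0, 1, 2, 3:
  f  : 8  2  2  14  44
  Δ  : -6  0  12  30
  Δ^2: 6  12  18
  Δ^3: 6  6
  Δ^4: 0
The third differences are constant (6) and nonzero, while all higher differences vanish, so the minimal degree is 3.

3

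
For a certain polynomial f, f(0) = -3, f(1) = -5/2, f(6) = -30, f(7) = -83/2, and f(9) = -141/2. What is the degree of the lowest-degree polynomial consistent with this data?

2

Divided differences on the nodes 0, 1, 6, 7, 9:
  order 0: -3  -5/2  -30  -83/2  -141/2
  order 1: 1/2  -11/2  -23/2  -29/2
  order 2: -1  -1  -1
  order 3: 0  0
  order 4: 0
The order-2 divided differences are all -1 (nonzero) and every higher order vanishes, so the data lies on a polynomial of degree exactly 2.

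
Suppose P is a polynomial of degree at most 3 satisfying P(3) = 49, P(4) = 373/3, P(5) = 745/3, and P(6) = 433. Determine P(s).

Write P(s) = as^3 + bs^2 + cs + d. Substituting each data point gives a linear system:
  27a + 9b + 3c + d = 49
  64a + 16b + 4c + d = 373/3
  125a + 25b + 5c + d = 745/3
  216a + 36b + 6c + d = 433
Solving the system yields a = 2, b = 1/3, c = -1, d = -5.
So P(s) = 2s^3 + (1/3)s^2 - s - 5.
Check: P(4) = 373/3. ✓

P(s) = 2s^3 + (1/3)s^2 - s - 5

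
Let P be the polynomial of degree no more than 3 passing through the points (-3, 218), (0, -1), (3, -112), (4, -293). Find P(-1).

12

Using the Lagrange interpolation formula with nodes -3, 0, 3, 4:
  L_0(u) = u(u - 3)(u - 4) / -126
  L_1(u) = (u + 3)(u - 3)(u - 4) / 36
  L_2(u) = (u + 3)u(u - 4) / -18
  L_3(u) = (u + 3)u(u - 3) / 28
Then P(u) = 218·L_0(u) - 1·L_1(u) - 112·L_2(u) - 293·L_3(u).
Expanding and collecting terms gives P(u) = -6u³ + 6u² - u - 1.
Evaluating at u = -1: P(-1) = 12.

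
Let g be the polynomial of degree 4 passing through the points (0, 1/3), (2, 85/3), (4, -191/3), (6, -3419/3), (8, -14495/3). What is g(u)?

g(u) = -2u^4 + 6u^3 + 5u^2 - 4u + 1/3

Using the Lagrange interpolation formula with nodes 0, 2, 4, 6, 8:
  L_0(u) = (u - 2)(u - 4)(u - 6)(u - 8) / 384
  L_1(u) = u(u - 4)(u - 6)(u - 8) / -96
  L_2(u) = u(u - 2)(u - 6)(u - 8) / 64
  L_3(u) = u(u - 2)(u - 4)(u - 8) / -96
  L_4(u) = u(u - 2)(u - 4)(u - 6) / 384
Then g(u) = 1/3·L_0(u) + 85/3·L_1(u) - 191/3·L_2(u) - 3419/3·L_3(u) - 14495/3·L_4(u).
Expanding and collecting terms gives g(u) = -2u^4 + 6u^3 + 5u^2 - 4u + 1/3.
Check: g(6) = -3419/3. ✓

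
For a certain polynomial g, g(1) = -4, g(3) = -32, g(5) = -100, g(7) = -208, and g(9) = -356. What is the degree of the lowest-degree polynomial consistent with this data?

Forward differences of the values at n = 1, 3, 5, 7, 9:
  g  : -4  -32  -100  -208  -356
  Δ  : -28  -68  -108  -148
  Δ^2: -40  -40  -40
  Δ^3: 0  0
  Δ^4: 0
The second differences are constant (-40) and nonzero, while all higher differences vanish, so the minimal degree is 2.

2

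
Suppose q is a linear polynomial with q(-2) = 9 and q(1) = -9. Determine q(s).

Write q(s) = as + b. Substituting each data point gives a linear system:
  -2a + b = 9
  a + b = -9
Solving the system yields a = -6, b = -3.
So q(s) = -6s - 3.
Check: q(1) = -9. ✓

q(s) = -6s - 3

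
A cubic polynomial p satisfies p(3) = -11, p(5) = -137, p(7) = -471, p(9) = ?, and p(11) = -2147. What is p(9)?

-1109

The 4 known points determine the degree-3 polynomial uniquely.
Write p(t) = at^3 + bt^2 + ct + d. Substituting each data point gives a linear system:
  27a + 9b + 3c + d = -11
  125a + 25b + 5c + d = -137
  343a + 49b + 7c + d = -471
  1331a + 121b + 11c + d = -2147
Solving the system yields a = -2, b = 4, c = 3, d = -2.
So p(t) = -2t³ + 4t² + 3t - 2.
Then p(9) = -1109.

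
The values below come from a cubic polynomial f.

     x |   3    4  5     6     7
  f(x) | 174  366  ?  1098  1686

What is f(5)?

666

The 4 known points determine the degree-3 polynomial uniquely.
Write f(x) = ax^3 + bx^2 + cx + d. Substituting each data point gives a linear system:
  27a + 9b + 3c + d = 174
  64a + 16b + 4c + d = 366
  216a + 36b + 6c + d = 1098
  343a + 49b + 7c + d = 1686
Solving the system yields a = 4, b = 6, c = 2, d = 6.
So f(x) = 4x^3 + 6x^2 + 2x + 6.
Then f(5) = 666.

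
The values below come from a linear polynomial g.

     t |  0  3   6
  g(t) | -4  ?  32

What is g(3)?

14

On equispaced nodes a degree-1 polynomial has vanishing second forward difference, so
  g(0) - 2·g(3) + g(6) = 0.
Substituting the known values and solving for g(3):
  -2·g(3) = -28
  g(3) = 14.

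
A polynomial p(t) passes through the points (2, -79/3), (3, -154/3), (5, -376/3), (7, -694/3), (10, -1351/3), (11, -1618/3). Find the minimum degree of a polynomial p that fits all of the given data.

Divided differences on the nodes 2, 3, 5, 7, 10, 11:
  order 0: -79/3  -154/3  -376/3  -694/3  -1351/3  -1618/3
  order 1: -25  -37  -53  -73  -89
  order 2: -4  -4  -4  -4
  order 3: 0  0  0
  order 4: 0  0
  order 5: 0
The order-2 divided differences are all -4 (nonzero) and every higher order vanishes, so the data lies on a polynomial of degree exactly 2.

2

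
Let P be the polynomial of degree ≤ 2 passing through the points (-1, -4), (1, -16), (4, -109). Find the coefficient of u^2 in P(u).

Write P(u) = au^2 + bu + c. Substituting each data point gives a linear system:
  a - b + c = -4
  a + b + c = -16
  16a + 4b + c = -109
Solving the system yields a = -5, b = -6, c = -5.
So P(u) = -5u^2 - 6u - 5.
The leading coefficient is -5.

-5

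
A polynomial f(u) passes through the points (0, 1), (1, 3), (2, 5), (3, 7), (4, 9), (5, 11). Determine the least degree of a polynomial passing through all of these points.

Forward differences of the values at u = 0, 1, 2, 3, 4, 5:
  f  : 1  3  5  7  9  11
  Δ  : 2  2  2  2  2
  Δ^2: 0  0  0  0
  Δ^3: 0  0  0
  Δ^4: 0  0
  Δ^5: 0
The first differences are constant (2) and nonzero, while all higher differences vanish, so the minimal degree is 1.

1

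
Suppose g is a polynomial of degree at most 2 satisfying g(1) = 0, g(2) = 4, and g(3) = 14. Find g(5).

52

Forward differences of the values at n = 1, 2, 3:
  g  : 0  4  14
  Δ  : 4  10
  Δ^2: 6
The second differences are constant, confirming degree 2.
Interpolating (Newton forward form) and evaluating at n = 5 gives g(5) = 52.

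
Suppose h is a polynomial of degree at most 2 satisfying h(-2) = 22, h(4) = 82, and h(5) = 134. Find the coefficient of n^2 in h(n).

Write h(n) = an^2 + bn + c. Substituting each data point gives a linear system:
  4a - 2b + c = 22
  16a + 4b + c = 82
  25a + 5b + c = 134
Solving the system yields a = 6, b = -2, c = -6.
So h(n) = 6n^2 - 2n - 6.
The leading coefficient is 6.

6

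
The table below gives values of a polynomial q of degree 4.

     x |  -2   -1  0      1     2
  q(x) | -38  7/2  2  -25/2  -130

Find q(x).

q(x) = -5x^4 - 5x^3 - (3/2)x^2 - 3x + 2

Write q(x) = ax^4 + bx^3 + cx^2 + dx + e. Substituting each data point gives a linear system:
  16a - 8b + 4c - 2d + e = -38
  a - b + c - d + e = 7/2
  e = 2
  a + b + c + d + e = -25/2
  16a + 8b + 4c + 2d + e = -130
Solving the system yields a = -5, b = -5, c = -3/2, d = -3, e = 2.
So q(x) = -5x^4 - 5x^3 - (3/2)x^2 - 3x + 2.
Check: q(-1) = 7/2. ✓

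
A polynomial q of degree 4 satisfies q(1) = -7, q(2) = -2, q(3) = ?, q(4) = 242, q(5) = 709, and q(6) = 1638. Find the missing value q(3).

On equispaced nodes a degree-4 polynomial has vanishing fifth forward difference, so
  - q(1) + 5·q(2) - 10·q(3) + 10·q(4) - 5·q(5) + q(6) = 0.
Substituting the known values and solving for q(3):
  -10·q(3) = -510
  q(3) = 51.

51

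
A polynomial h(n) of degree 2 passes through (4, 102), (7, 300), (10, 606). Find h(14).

1182

Write h(n) = an^2 + bn + c. Substituting each data point gives a linear system:
  16a + 4b + c = 102
  49a + 7b + c = 300
  100a + 10b + c = 606
Solving the system yields a = 6, b = 0, c = 6.
So h(n) = 6n^2 + 6.
Then h(14) = 1182.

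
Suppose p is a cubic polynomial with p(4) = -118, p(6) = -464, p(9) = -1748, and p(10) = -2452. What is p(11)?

-3324

Using the Lagrange interpolation formula with nodes 4, 6, 9, 10:
  L_0(n) = (n - 6)(n - 9)(n - 10) / -60
  L_1(n) = (n - 4)(n - 9)(n - 10) / 24
  L_2(n) = (n - 4)(n - 6)(n - 10) / -15
  L_3(n) = (n - 4)(n - 6)(n - 9) / 24
Then p(n) = -118·L_0(n) - 464·L_1(n) - 1748·L_2(n) - 2452·L_3(n).
Expanding and collecting terms gives p(n) = -3n³ + 6n² - 5n - 2.
Evaluating at n = 11: p(11) = -3324.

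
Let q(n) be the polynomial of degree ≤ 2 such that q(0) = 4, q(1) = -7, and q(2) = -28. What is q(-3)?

-23

Write q(n) = an^2 + bn + c. Substituting each data point gives a linear system:
  c = 4
  a + b + c = -7
  4a + 2b + c = -28
Solving the system yields a = -5, b = -6, c = 4.
So q(n) = -5n² - 6n + 4.
Then q(-3) = -23.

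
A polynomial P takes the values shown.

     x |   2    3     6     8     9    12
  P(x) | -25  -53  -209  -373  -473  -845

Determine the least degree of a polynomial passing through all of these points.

Divided differences on the nodes 2, 3, 6, 8, 9, 12:
  order 0: -25  -53  -209  -373  -473  -845
  order 1: -28  -52  -82  -100  -124
  order 2: -6  -6  -6  -6
  order 3: 0  0  0
  order 4: 0  0
  order 5: 0
The order-2 divided differences are all -6 (nonzero) and every higher order vanishes, so the data lies on a polynomial of degree exactly 2.

2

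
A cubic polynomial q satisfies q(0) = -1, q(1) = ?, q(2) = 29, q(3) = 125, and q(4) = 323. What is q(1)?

The 4 known points determine the degree-3 polynomial uniquely.
Write q(s) = as^3 + bs^2 + cs + d. Substituting each data point gives a linear system:
  d = -1
  8a + 4b + 2c + d = 29
  27a + 9b + 3c + d = 125
  64a + 16b + 4c + d = 323
Solving the system yields a = 6, b = -3, c = -3, d = -1.
So q(s) = 6s^3 - 3s^2 - 3s - 1.
Then q(1) = -1.

-1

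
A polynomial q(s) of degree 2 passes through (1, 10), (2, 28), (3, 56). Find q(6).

200

Write q(s) = as^2 + bs + c. Substituting each data point gives a linear system:
  a + b + c = 10
  4a + 2b + c = 28
  9a + 3b + c = 56
Solving the system yields a = 5, b = 3, c = 2.
So q(s) = 5s² + 3s + 2.
Then q(6) = 200.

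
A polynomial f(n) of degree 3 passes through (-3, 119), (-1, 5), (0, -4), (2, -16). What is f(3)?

Write f(n) = an^3 + bn^2 + cn + d. Substituting each data point gives a linear system:
  -27a + 9b - 3c + d = 119
  -a + b - c + d = 5
  d = -4
  8a + 4b + 2c + d = -16
Solving the system yields a = -3, b = 4, c = -2, d = -4.
So f(n) = -3n³ + 4n² - 2n - 4.
Then f(3) = -55.

-55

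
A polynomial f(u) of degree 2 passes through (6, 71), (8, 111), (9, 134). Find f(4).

Using the Lagrange interpolation formula with nodes 6, 8, 9:
  L_0(u) = (u - 8)(u - 9) / 6
  L_1(u) = (u - 6)(u - 9) / -2
  L_2(u) = (u - 6)(u - 8) / 3
Then f(u) = 71·L_0(u) + 111·L_1(u) + 134·L_2(u).
Expanding and collecting terms gives f(u) = u^2 + 6u - 1.
Evaluating at u = 4: f(4) = 39.

39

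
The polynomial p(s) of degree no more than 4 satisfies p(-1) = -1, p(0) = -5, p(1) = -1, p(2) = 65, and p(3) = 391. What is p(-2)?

Forward differences of the values at s = -1, 0, 1, 2, 3:
  p  : -1  -5  -1  65  391
  Δ  : -4  4  66  326
  Δ^2: 8  62  260
  Δ^3: 54  198
  Δ^4: 144
The fourth differences are constant, confirming degree 4.
Interpolating (Newton forward form) and evaluating at s = -2 gives p(-2) = 101.

101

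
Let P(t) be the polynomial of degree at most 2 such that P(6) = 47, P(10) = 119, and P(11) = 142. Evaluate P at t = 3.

Write P(t) = at^2 + bt + c. Substituting each data point gives a linear system:
  36a + 6b + c = 47
  100a + 10b + c = 119
  121a + 11b + c = 142
Solving the system yields a = 1, b = 2, c = -1.
So P(t) = t^2 + 2t - 1.
Then P(3) = 14.

14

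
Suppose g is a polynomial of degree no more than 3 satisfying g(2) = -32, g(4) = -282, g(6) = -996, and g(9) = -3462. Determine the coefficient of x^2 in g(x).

2

Write g(x) = ax^3 + bx^2 + cx + d. Substituting each data point gives a linear system:
  8a + 4b + 2c + d = -32
  64a + 16b + 4c + d = -282
  216a + 36b + 6c + d = -996
  729a + 81b + 9c + d = -3462
Solving the system yields a = -5, b = 2, c = 3, d = -6.
So g(x) = -5x^3 + 2x^2 + 3x - 6.
The coefficient of x^2 is 2.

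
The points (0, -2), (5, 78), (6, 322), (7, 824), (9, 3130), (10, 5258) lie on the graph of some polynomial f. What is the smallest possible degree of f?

4

Divided differences on the nodes 0, 5, 6, 7, 9, 10:
  order 0: -2  78  322  824  3130  5258
  order 1: 16  244  502  1153  2128
  order 2: 38  129  217  325
  order 3: 13  22  27
  order 4: 1  1
  order 5: 0
The order-4 divided differences are all 1 (nonzero) and every higher order vanishes, so the data lies on a polynomial of degree exactly 4.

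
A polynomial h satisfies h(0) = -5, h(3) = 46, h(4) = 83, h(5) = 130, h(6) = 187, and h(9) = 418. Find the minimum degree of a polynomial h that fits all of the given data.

Divided differences on the nodes 0, 3, 4, 5, 6, 9:
  order 0: -5  46  83  130  187  418
  order 1: 17  37  47  57  77
  order 2: 5  5  5  5
  order 3: 0  0  0
  order 4: 0  0
  order 5: 0
The order-2 divided differences are all 5 (nonzero) and every higher order vanishes, so the data lies on a polynomial of degree exactly 2.

2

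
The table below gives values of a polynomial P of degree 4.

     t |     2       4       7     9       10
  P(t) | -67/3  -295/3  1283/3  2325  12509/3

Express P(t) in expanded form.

Write P(t) = at^4 + bt^3 + ct^2 + dt + e. Substituting each data point gives a linear system:
  16a + 8b + 4c + 2d + e = -67/3
  256a + 64b + 16c + 4d + e = -295/3
  2401a + 343b + 49c + 7d + e = 1283/3
  6561a + 729b + 81c + 9d + e = 2325
  10000a + 1000b + 100c + 10d + e = 12509/3
Solving the system yields a = 1, b = -6, c = 5/3, d = 0, e = 3.
So P(t) = t^4 - 6t^3 + (5/3)t^2 + 3.
Check: P(7) = 1283/3. ✓

P(t) = t^4 - 6t^3 + (5/3)t^2 + 3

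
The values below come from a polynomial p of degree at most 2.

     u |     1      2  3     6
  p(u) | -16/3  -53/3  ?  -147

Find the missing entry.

The 3 known points determine the degree-2 polynomial uniquely.
Write p(u) = au^2 + bu + c. Substituting each data point gives a linear system:
  a + b + c = -16/3
  4a + 2b + c = -53/3
  36a + 6b + c = -147
Solving the system yields a = -4, b = -1/3, c = -1.
So p(u) = -4u² - (1/3)u - 1.
Then p(3) = -38.

-38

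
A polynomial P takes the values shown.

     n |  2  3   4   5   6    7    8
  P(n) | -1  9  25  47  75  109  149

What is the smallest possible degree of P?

2

Forward differences of the values at n = 2, 3, 4, 5, 6, 7, 8:
  P  : -1  9  25  47  75  109  149
  Δ  : 10  16  22  28  34  40
  Δ^2: 6  6  6  6  6
  Δ^3: 0  0  0  0
  Δ^4: 0  0  0
  Δ^5: 0  0
  Δ^6: 0
The second differences are constant (6) and nonzero, while all higher differences vanish, so the minimal degree is 2.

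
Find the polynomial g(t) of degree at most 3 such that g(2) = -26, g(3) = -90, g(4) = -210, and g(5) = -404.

g(t) = -3t^3 - t^2 - 2t + 6

Write g(t) = at^3 + bt^2 + ct + d. Substituting each data point gives a linear system:
  8a + 4b + 2c + d = -26
  27a + 9b + 3c + d = -90
  64a + 16b + 4c + d = -210
  125a + 25b + 5c + d = -404
Solving the system yields a = -3, b = -1, c = -2, d = 6.
So g(t) = -3t^3 - t^2 - 2t + 6.
Check: g(3) = -90. ✓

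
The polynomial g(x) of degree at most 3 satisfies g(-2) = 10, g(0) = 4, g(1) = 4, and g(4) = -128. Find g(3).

Using the Lagrange interpolation formula with nodes -2, 0, 1, 4:
  L_0(x) = x(x - 1)(x - 4) / -36
  L_1(x) = (x + 2)(x - 1)(x - 4) / 8
  L_2(x) = (x + 2)x(x - 4) / -9
  L_3(x) = (x + 2)x(x - 1) / 72
Then g(x) = 10·L_0(x) + 4·L_1(x) + 4·L_2(x) - 128·L_3(x).
Expanding and collecting terms gives g(x) = -2x³ - x² + 3x + 4.
Evaluating at x = 3: g(3) = -50.

-50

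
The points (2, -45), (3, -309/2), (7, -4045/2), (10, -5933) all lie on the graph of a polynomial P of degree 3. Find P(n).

Using the Lagrange interpolation formula with nodes 2, 3, 7, 10:
  L_0(n) = (n - 3)(n - 7)(n - 10) / -40
  L_1(n) = (n - 2)(n - 7)(n - 10) / 28
  L_2(n) = (n - 2)(n - 3)(n - 10) / -60
  L_3(n) = (n - 2)(n - 3)(n - 7) / 168
Then P(n) = -45·L_0(n) - 309/2·L_1(n) - 4045/2·L_2(n) - 5933·L_3(n).
Expanding and collecting terms gives P(n) = -6n³ + (1/2)n² + 2n - 3.
Check: P(7) = -4045/2. ✓

P(n) = -6n^3 + (1/2)n^2 + 2n - 3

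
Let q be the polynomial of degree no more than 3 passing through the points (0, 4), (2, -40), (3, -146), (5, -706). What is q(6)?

Using the Lagrange interpolation formula with nodes 0, 2, 3, 5:
  L_0(x) = (x - 2)(x - 3)(x - 5) / -30
  L_1(x) = x(x - 3)(x - 5) / 6
  L_2(x) = x(x - 2)(x - 5) / -6
  L_3(x) = x(x - 2)(x - 3) / 30
Then q(x) = 4·L_0(x) - 40·L_1(x) - 146·L_2(x) - 706·L_3(x).
Expanding and collecting terms gives q(x) = -6x^3 + 2x^2 - 2x + 4.
Evaluating at x = 6: q(6) = -1232.

-1232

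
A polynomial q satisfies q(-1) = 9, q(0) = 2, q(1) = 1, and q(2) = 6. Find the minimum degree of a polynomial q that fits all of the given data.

Forward differences of the values at u = -1, 0, 1, 2:
  q  : 9  2  1  6
  Δ  : -7  -1  5
  Δ^2: 6  6
  Δ^3: 0
The second differences are constant (6) and nonzero, while all higher differences vanish, so the minimal degree is 2.

2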